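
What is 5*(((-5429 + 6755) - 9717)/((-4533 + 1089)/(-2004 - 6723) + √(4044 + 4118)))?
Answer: 10007861790/4933415687 - 355034999355*√8162/69067819618 ≈ -462.37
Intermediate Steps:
5*(((-5429 + 6755) - 9717)/((-4533 + 1089)/(-2004 - 6723) + √(4044 + 4118))) = 5*((1326 - 9717)/(-3444/(-8727) + √8162)) = 5*(-8391/(-3444*(-1/8727) + √8162)) = 5*(-8391/(1148/2909 + √8162)) = -41955/(1148/2909 + √8162)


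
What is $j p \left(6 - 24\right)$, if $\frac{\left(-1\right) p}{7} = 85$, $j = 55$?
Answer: $589050$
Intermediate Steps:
$p = -595$ ($p = \left(-7\right) 85 = -595$)
$j p \left(6 - 24\right) = 55 \left(-595\right) \left(6 - 24\right) = \left(-32725\right) \left(-18\right) = 589050$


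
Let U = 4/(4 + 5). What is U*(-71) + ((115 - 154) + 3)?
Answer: -608/9 ≈ -67.556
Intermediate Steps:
U = 4/9 ≈ 0.44444
U*(-71) + ((115 - 154) + 3) = (4/9)*(-71) + ((115 - 154) + 3) = -284/9 + (-39 + 3) = -284/9 - 36 = -608/9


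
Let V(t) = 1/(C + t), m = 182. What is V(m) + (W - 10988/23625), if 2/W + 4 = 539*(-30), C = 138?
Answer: -5650338109/12227544000 ≈ -0.46210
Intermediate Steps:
W = -1/8087 (W = 2/(-4 + 539*(-30)) = 2/(-4 - 16170) = 2/(-16174) = 2*(-1/16174) = -1/8087 ≈ -0.00012366)
V(t) = 1/(138 + t)
V(m) + (W - 10988/23625) = 1/(138 + 182) + (-1/8087 - 10988/23625) = 1/320 + (-1/8087 - 10988/23625) = 1/320 - 88883581/191055375 = -5650338109/12227544000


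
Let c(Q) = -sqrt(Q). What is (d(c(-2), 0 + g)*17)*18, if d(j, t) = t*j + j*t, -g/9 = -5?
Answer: -27540*I*sqrt(2) ≈ -38947.0*I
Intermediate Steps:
g = 45 (g = -9*(-5) = 45)
d(j, t) = 2*j*t (d(j, t) = j*t + j*t = 2*j*t)
(d(c(-2), 0 + g)*17)*18 = ((2*(-sqrt(-2))*(0 + 45))*17)*18 = ((2*(-I*sqrt(2))*45)*17)*18 = (-90*I*sqrt(2)*17)*18 = -1530*I*sqrt(2)*18 = -27540*I*sqrt(2)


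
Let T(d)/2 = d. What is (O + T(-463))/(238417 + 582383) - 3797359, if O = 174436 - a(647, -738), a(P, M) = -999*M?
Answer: -389609103869/102600 ≈ -3.7974e+6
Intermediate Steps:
T(d) = 2*d
O = -562826 (O = 174436 - (-999)*(-738) = 174436 - 1*737262 = 174436 - 737262 = -562826)
(O + T(-463))/(238417 + 582383) - 3797359 = (-562826 + 2*(-463))/(238417 + 582383) - 3797359 = (-562826 - 926)/820800 - 3797359 = -563752*1/820800 - 3797359 = -70469/102600 - 3797359 = -389609103869/102600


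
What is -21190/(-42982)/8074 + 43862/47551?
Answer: 1087337852679/1178710042862 ≈ 0.92248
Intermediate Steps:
-21190/(-42982)/8074 + 43862/47551 = -21190*(-1/42982)*(1/8074) + 43862*(1/47551) = (10595/21491)*(1/8074) + 6266/6793 = 10595/173518334 + 6266/6793 = 1087337852679/1178710042862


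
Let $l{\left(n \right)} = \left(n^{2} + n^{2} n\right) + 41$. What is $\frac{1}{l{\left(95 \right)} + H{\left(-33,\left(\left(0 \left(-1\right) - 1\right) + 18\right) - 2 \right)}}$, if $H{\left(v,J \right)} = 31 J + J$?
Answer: $\frac{1}{866921} \approx 1.1535 \cdot 10^{-6}$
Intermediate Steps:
$l{\left(n \right)} = 41 + n^{2} + n^{3}$ ($l{\left(n \right)} = \left(n^{2} + n^{3}\right) + 41 = 41 + n^{2} + n^{3}$)
$H{\left(v,J \right)} = 32 J$
$\frac{1}{l{\left(95 \right)} + H{\left(-33,\left(\left(0 \left(-1\right) - 1\right) + 18\right) - 2 \right)}} = \frac{1}{\left(41 + 95^{2} + 95^{3}\right) + 32 \left(\left(\left(0 \left(-1\right) - 1\right) + 18\right) - 2\right)} = \frac{1}{\left(41 + 9025 + 857375\right) + 32 \left(\left(\left(0 - 1\right) + 18\right) - 2\right)} = \frac{1}{866441 + 32 \left(\left(-1 + 18\right) - 2\right)} = \frac{1}{866441 + 32 \left(17 - 2\right)} = \frac{1}{866441 + 32 \cdot 15} = \frac{1}{866441 + 480} = \frac{1}{866921}$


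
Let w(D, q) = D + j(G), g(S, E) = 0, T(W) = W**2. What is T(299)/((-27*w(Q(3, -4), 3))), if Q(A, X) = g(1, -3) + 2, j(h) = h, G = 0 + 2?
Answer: -89401/108 ≈ -827.79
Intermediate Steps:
G = 2
Q(A, X) = 2 (Q(A, X) = 0 + 2 = 2)
w(D, q) = 2 + D (w(D, q) = D + 2 = 2 + D)
T(299)/((-27*w(Q(3, -4), 3))) = 299**2/((-27*(2 + 2))) = 89401/((-27*4)) = 89401/(-108) = 89401*(-1/108) = -89401/108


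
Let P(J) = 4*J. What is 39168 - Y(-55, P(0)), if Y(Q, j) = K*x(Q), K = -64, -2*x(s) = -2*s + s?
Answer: 37408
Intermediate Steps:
x(s) = s/2 (x(s) = -(-2*s + s)/2 = -(-1)*s/2 = s/2)
Y(Q, j) = -32*Q
39168 - Y(-55, P(0)) = 39168 - (-32)*(-55) = 39168 - 1*1760 = 39168 - 1760 = 37408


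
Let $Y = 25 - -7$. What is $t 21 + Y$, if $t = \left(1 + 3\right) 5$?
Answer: $452$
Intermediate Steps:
$t = 20$ ($t = 4 \cdot 5 = 20$)
$Y = 32$ ($Y = 25 + 7 = 32$)
$t 21 + Y = 20 \cdot 21 + 32 = 420 + 32 = 452$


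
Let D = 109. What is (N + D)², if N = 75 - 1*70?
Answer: 12996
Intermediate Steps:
N = 5 (N = 75 - 70 = 5)
(N + D)² = (5 + 109)² = 114² = 12996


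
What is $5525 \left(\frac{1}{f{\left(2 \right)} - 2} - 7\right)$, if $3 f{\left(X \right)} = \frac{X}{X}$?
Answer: $-41990$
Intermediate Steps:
$f{\left(X \right)} = \frac{1}{3}$ ($f{\left(X \right)} = \frac{X \frac{1}{X}}{3} = \frac{1}{3} \cdot 1 = \frac{1}{3}$)
$5525 \left(\frac{1}{f{\left(2 \right)} - 2} - 7\right) = 5525 \left(\frac{1}{\frac{1}{3} - 2} - 7\right) = 5525 \left(\frac{1}{- \frac{5}{3}} - 7\right) = 5525 \left(- \frac{3}{5} - 7\right) = 5525 \left(- \frac{38}{5}\right) = -41990$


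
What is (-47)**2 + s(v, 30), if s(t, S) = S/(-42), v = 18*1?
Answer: 15458/7 ≈ 2208.3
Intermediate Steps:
v = 18
s(t, S) = -S/42 (s(t, S) = S*(-1/42) = -S/42)
(-47)**2 + s(v, 30) = (-47)**2 - 1/42*30 = 2209 - 5/7 = 15458/7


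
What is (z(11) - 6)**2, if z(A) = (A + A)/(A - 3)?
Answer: 169/16 ≈ 10.563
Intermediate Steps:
z(A) = 2*A/(-3 + A) (z(A) = (2*A)/(-3 + A) = 2*A/(-3 + A))
(z(11) - 6)**2 = (2*11/(-3 + 11) - 6)**2 = (2*11/8 - 6)**2 = (2*11*(1/8) - 6)**2 = (11/4 - 6)**2 = (-13/4)**2 = 169/16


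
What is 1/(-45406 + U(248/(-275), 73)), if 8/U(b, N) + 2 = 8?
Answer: -3/136214 ≈ -2.2024e-5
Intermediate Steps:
U(b, N) = 4/3 (U(b, N) = 8/(-2 + 8) = 8/6 = 8*(⅙) = 4/3)
1/(-45406 + U(248/(-275), 73)) = 1/(-45406 + 4/3) = 1/(-136214/3) = -3/136214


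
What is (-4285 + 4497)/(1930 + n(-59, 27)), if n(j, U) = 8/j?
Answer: 6254/56931 ≈ 0.10985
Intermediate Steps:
(-4285 + 4497)/(1930 + n(-59, 27)) = (-4285 + 4497)/(1930 + 8/(-59)) = 212/(1930 + 8*(-1/59)) = 212/(1930 - 8/59) = 212/(113862/59) = 212*(59/113862) = 6254/56931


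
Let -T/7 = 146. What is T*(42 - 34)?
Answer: -8176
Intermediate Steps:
T = -1022 (T = -7*146 = -1022)
T*(42 - 34) = -1022*(42 - 34) = -1022*8 = -8176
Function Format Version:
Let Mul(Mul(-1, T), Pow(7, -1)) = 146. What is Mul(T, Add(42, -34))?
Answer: -8176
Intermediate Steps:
T = -1022 (T = Mul(-7, 146) = -1022)
Mul(T, Add(42, -34)) = Mul(-1022, Add(42, -34)) = Mul(-1022, 8) = -8176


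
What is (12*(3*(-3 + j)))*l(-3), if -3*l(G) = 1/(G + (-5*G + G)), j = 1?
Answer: 8/3 ≈ 2.6667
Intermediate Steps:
l(G) = 1/(9*G) (l(G) = -1/(3*(G + (-5*G + G))) = -1/(3*(G - 4*G)) = -(-1/(3*G))/3 = -(-1)/(9*G) = 1/(9*G))
(12*(3*(-3 + j)))*l(-3) = (12*(3*(-3 + 1)))*((⅑)/(-3)) = (12*(3*(-2)))*((⅑)*(-⅓)) = (12*(-6))*(-1/27) = -72*(-1/27) = 8/3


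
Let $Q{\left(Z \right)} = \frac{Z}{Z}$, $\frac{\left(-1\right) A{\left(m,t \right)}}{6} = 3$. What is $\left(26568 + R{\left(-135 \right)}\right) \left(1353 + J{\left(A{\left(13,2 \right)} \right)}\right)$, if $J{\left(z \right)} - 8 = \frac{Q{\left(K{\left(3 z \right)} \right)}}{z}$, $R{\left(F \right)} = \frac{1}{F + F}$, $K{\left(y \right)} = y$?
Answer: $\frac{175725775423}{4860} \approx 3.6158 \cdot 10^{7}$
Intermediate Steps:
$A{\left(m,t \right)} = -18$ ($A{\left(m,t \right)} = \left(-6\right) 3 = -18$)
$Q{\left(Z \right)} = 1$
$R{\left(F \right)} = \frac{1}{2 F}$
$J{\left(z \right)} = 8 + \frac{1}{z}$ ($J{\left(z \right)} = 8 + 1 \frac{1}{z} = 8 + \frac{1}{z}$)
$\left(26568 + R{\left(-135 \right)}\right) \left(1353 + J{\left(A{\left(13,2 \right)} \right)}\right) = \left(26568 + \frac{1}{2 \left(-135\right)}\right) \left(1353 + \left(8 + \frac{1}{-18}\right)\right) = \left(26568 + \frac{1}{2} \left(- \frac{1}{135}\right)\right) \left(1353 + \left(8 - \frac{1}{18}\right)\right) = \left(26568 - \frac{1}{270}\right) \left(1353 + \frac{143}{18}\right) = \frac{7173359}{270} \cdot \frac{24497}{18} = \frac{175725775423}{4860}$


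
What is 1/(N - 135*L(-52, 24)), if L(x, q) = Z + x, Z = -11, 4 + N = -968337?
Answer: -1/959836 ≈ -1.0418e-6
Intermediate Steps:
N = -968341 (N = -4 - 968337 = -968341)
L(x, q) = -11 + x
1/(N - 135*L(-52, 24)) = 1/(-968341 - 135*(-11 - 52)) = 1/(-968341 - 135*(-63)) = 1/(-968341 + 8505) = 1/(-959836) = -1/959836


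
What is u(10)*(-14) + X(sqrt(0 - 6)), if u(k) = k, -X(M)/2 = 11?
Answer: -162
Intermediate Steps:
X(M) = -22 (X(M) = -2*11 = -22)
u(10)*(-14) + X(sqrt(0 - 6)) = 10*(-14) - 22 = -140 - 22 = -162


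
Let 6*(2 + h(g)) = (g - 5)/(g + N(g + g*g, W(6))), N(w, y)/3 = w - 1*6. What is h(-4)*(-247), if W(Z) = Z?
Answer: 14573/28 ≈ 520.46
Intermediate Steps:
N(w, y) = -18 + 3*w (N(w, y) = 3*(w - 1*6) = 3*(w - 6) = 3*(-6 + w) = -18 + 3*w)
h(g) = -2 + (-5 + g)/(6*(-18 + 3*g² + 4*g)) (h(g) = -2 + ((g - 5)/(g + (-18 + 3*(g + g*g))))/6 = -2 + ((-5 + g)/(g + (-18 + 3*(g + g²))))/6 = -2 + ((-5 + g)/(g + (-18 + (3*g + 3*g²))))/6 = -2 + ((-5 + g)/(g + (-18 + 3*g + 3*g²)))/6 = -2 + ((-5 + g)/(-18 + 3*g² + 4*g))/6 = -2 + (-5 + g)/(6*(-18 + 3*g² + 4*g)))
h(-4)*(-247) = ((211 - 47*(-4) - 36*(-4)²)/(6*(-18 + 3*(-4)² + 4*(-4))))*(-247) = ((211 + 188 - 36*16)/(6*(-18 + 3*16 - 16)))*(-247) = ((211 + 188 - 576)/(6*(-18 + 48 - 16)))*(-247) = ((⅙)*(-177)/14)*(-247) = ((⅙)*(1/14)*(-177))*(-247) = -59/28*(-247) = 14573/28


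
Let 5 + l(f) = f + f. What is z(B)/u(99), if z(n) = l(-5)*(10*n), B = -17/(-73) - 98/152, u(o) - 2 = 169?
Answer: 57125/158118 ≈ 0.36128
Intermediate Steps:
u(o) = 171 (u(o) = 2 + 169 = 171)
l(f) = -5 + 2*f (l(f) = -5 + (f + f) = -5 + 2*f)
B = -2285/5548 (B = -17*(-1/73) - 98*1/152 = 17/73 - 49/76 = -2285/5548 ≈ -0.41186)
z(n) = -150*n (z(n) = (-5 + 2*(-5))*(10*n) = (-5 - 10)*(10*n) = -150*n)
z(B)/u(99) = -150*(-2285/5548)/171 = (171375/2774)*(1/171) = 57125/158118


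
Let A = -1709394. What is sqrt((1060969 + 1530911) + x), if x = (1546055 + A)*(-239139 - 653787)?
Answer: sqrt(145852231794) ≈ 3.8191e+5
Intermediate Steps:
x = 145849639914 (x = (1546055 - 1709394)*(-239139 - 653787) = -163339*(-892926) = 145849639914)
sqrt((1060969 + 1530911) + x) = sqrt((1060969 + 1530911) + 145849639914) = sqrt(2591880 + 145849639914) = sqrt(145852231794)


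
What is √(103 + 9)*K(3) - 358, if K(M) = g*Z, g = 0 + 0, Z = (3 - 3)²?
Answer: -358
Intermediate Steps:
Z = 0 (Z = 0² = 0)
g = 0
K(M) = 0 (K(M) = 0*0 = 0)
√(103 + 9)*K(3) - 358 = √(103 + 9)*0 - 358 = √112*0 - 358 = (4*√7)*0 - 358 = 0 - 358 = -358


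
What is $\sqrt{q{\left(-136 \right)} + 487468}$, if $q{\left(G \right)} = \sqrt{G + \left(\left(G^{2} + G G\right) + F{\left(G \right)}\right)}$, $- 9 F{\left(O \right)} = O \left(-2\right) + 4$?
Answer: $\frac{\sqrt{4387212 + 6 \sqrt{82857}}}{3} \approx 698.33$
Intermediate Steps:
$F{\left(O \right)} = - \frac{4}{9} + \frac{2 O}{9}$ ($F{\left(O \right)} = - \frac{O \left(-2\right) + 4}{9} = - \frac{- 2 O + 4}{9} = - \frac{4 - 2 O}{9} = - \frac{4}{9} + \frac{2 O}{9}$)
$q{\left(G \right)} = \sqrt{- \frac{4}{9} + 2 G^{2} + \frac{11 G}{9}}$ ($q{\left(G \right)} = \sqrt{G + \left(\left(G^{2} + G G\right) + \left(- \frac{4}{9} + \frac{2 G}{9}\right)\right)} = \sqrt{G + \left(\left(G^{2} + G^{2}\right) + \left(- \frac{4}{9} + \frac{2 G}{9}\right)\right)} = \sqrt{G + \left(2 G^{2} + \left(- \frac{4}{9} + \frac{2 G}{9}\right)\right)} = \sqrt{G + \left(- \frac{4}{9} + 2 G^{2} + \frac{2 G}{9}\right)} = \sqrt{- \frac{4}{9} + 2 G^{2} + \frac{11 G}{9}}$)
$\sqrt{q{\left(-136 \right)} + 487468} = \sqrt{\frac{\sqrt{-4 + 11 \left(-136\right) + 18 \left(-136\right)^{2}}}{3} + 487468} = \sqrt{\frac{\sqrt{-4 - 1496 + 18 \cdot 18496}}{3} + 487468} = \sqrt{\frac{\sqrt{-4 - 1496 + 332928}}{3} + 487468} = \sqrt{\frac{\sqrt{331428}}{3} + 487468} = \sqrt{\frac{2 \sqrt{82857}}{3} + 487468} = \sqrt{487468 + \frac{2 \sqrt{82857}}{3}}$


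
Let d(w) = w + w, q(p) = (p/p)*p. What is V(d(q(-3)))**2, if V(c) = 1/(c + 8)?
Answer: 1/4 ≈ 0.25000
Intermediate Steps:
q(p) = p (q(p) = 1*p = p)
d(w) = 2*w
V(c) = 1/(8 + c)
V(d(q(-3)))**2 = (1/(8 + 2*(-3)))**2 = (1/(8 - 6))**2 = (1/2)**2 = 1/4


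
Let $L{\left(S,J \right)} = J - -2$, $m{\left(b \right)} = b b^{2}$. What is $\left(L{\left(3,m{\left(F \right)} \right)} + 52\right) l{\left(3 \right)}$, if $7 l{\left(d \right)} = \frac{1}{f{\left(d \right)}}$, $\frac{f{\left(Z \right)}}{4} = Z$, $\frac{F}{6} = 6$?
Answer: $\frac{7785}{14} \approx 556.07$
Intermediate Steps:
$F = 36$ ($F = 6 \cdot 6 = 36$)
$f{\left(Z \right)} = 4 Z$
$m{\left(b \right)} = b^{3}$
$L{\left(S,J \right)} = 2 + J$ ($L{\left(S,J \right)} = J + 2 = 2 + J$)
$l{\left(d \right)} = \frac{1}{28 d}$ ($l{\left(d \right)} = \frac{1}{7 \cdot 4 d} = \frac{\frac{1}{4} \frac{1}{d}}{7} = \frac{1}{28 d}$)
$\left(L{\left(3,m{\left(F \right)} \right)} + 52\right) l{\left(3 \right)} = \left(\left(2 + 36^{3}\right) + 52\right) \frac{1}{28 \cdot 3} = \left(\left(2 + 46656\right) + 52\right) \frac{1}{28} \cdot \frac{1}{3} = \left(46658 + 52\right) \frac{1}{84} = 46710 \cdot \frac{1}{84} = \frac{7785}{14}$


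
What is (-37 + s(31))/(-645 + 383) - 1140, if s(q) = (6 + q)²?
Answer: -150006/131 ≈ -1145.1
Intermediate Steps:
(-37 + s(31))/(-645 + 383) - 1140 = (-37 + (6 + 31)²)/(-645 + 383) - 1140 = (-37 + 37²)/(-262) - 1140 = (-37 + 1369)*(-1/262) - 1140 = 1332*(-1/262) - 1140 = -666/131 - 1140 = -150006/131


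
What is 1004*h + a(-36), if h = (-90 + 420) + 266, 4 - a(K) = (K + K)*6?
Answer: 598820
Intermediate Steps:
a(K) = 4 - 12*K (a(K) = 4 - (K + K)*6 = 4 - 2*K*6 = 4 - 12*K)
h = 596 (h = 330 + 266 = 596)
1004*h + a(-36) = 1004*596 + (4 - 12*(-36)) = 598384 + (4 + 432) = 598384 + 436 = 598820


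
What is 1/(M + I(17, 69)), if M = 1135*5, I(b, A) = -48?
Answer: 1/5627 ≈ 0.00017771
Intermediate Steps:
M = 5675
1/(M + I(17, 69)) = 1/(5675 - 48) = 1/5627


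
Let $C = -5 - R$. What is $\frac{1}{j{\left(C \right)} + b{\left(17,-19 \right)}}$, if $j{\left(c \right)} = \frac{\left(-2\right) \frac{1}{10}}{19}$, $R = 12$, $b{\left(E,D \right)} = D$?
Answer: $- \frac{95}{1806} \approx -0.052602$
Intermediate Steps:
$C = -17$ ($C = -5 - 12 = -17$)
$j{\left(c \right)} = - \frac{1}{95}$ ($j{\left(c \right)} = \left(-2\right) \frac{1}{10} \cdot \frac{1}{19} = \left(- \frac{1}{5}\right) \frac{1}{19} = - \frac{1}{95}$)
$\frac{1}{j{\left(C \right)} + b{\left(17,-19 \right)}} = \frac{1}{- \frac{1}{95} - 19} = \frac{1}{- \frac{1806}{95}} = - \frac{95}{1806}$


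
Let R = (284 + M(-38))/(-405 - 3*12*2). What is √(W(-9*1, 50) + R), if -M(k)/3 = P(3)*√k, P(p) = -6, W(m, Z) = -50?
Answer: √(-1279102 - 954*I*√38)/159 ≈ 0.016352 - 7.1131*I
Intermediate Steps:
M(k) = 18*√k (M(k) = -(-18)*√k = 18*√k)
R = -284/477 - 2*I*√38/53 (R = (284 + 18*√(-38))/(-405 - 3*12*2) = (284 + 18*(I*√38))/(-405 - 36*2) = (284 + 18*I*√38)/(-405 - 72) = (284 + 18*I*√38)/(-477) = (284 + 18*I*√38)*(-1/477) = -284/477 - 2*I*√38/53 ≈ -0.59539 - 0.23262*I)
√(W(-9*1, 50) + R) = √(-50 + (-284/477 - 2*I*√38/53)) = √(-24134/477 - 2*I*√38/53)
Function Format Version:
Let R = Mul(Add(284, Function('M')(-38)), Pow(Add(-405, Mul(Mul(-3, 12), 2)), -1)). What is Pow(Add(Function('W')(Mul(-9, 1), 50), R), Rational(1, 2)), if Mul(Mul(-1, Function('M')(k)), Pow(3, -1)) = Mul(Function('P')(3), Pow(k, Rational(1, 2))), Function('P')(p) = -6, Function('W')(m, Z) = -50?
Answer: Mul(Rational(1, 159), Pow(Add(-1279102, Mul(-954, I, Pow(38, Rational(1, 2)))), Rational(1, 2))) ≈ Add(0.016352, Mul(-7.1131, I))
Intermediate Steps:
Function('M')(k) = Mul(18, Pow(k, Rational(1, 2))) (Function('M')(k) = Mul(-3, Mul(-6, Pow(k, Rational(1, 2)))) = Mul(18, Pow(k, Rational(1, 2))))
R = Add(Rational(-284, 477), Mul(Rational(-2, 53), I, Pow(38, Rational(1, 2)))) (R = Mul(Add(284, Mul(18, Pow(-38, Rational(1, 2)))), Pow(Add(-405, Mul(Mul(-3, 12), 2)), -1)) = Mul(Add(284, Mul(18, Mul(I, Pow(38, Rational(1, 2))))), Pow(Add(-405, Mul(-36, 2)), -1)) = Mul(Add(284, Mul(18, I, Pow(38, Rational(1, 2)))), Pow(Add(-405, -72), -1)) = Mul(Add(284, Mul(18, I, Pow(38, Rational(1, 2)))), Pow(-477, -1)) = Mul(Add(284, Mul(18, I, Pow(38, Rational(1, 2)))), Rational(-1, 477)) = Add(Rational(-284, 477), Mul(Rational(-2, 53), I, Pow(38, Rational(1, 2)))) ≈ Add(-0.59539, Mul(-0.23262, I)))
Pow(Add(Function('W')(Mul(-9, 1), 50), R), Rational(1, 2)) = Pow(Add(-50, Add(Rational(-284, 477), Mul(Rational(-2, 53), I, Pow(38, Rational(1, 2))))), Rational(1, 2)) = Pow(Add(Rational(-24134, 477), Mul(Rational(-2, 53), I, Pow(38, Rational(1, 2)))), Rational(1, 2))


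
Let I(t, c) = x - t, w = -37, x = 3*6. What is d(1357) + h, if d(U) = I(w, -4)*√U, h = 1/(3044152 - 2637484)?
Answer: 1/406668 + 55*√1357 ≈ 2026.1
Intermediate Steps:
x = 18
I(t, c) = 18 - t
h = 1/406668 ≈ 2.4590e-6
d(U) = 55*√U (d(U) = (18 - 1*(-37))*√U = (18 + 37)*√U = 55*√U)
d(1357) + h = 55*√1357 + 1/406668 = 1/406668 + 55*√1357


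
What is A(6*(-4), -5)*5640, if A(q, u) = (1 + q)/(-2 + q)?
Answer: 64860/13 ≈ 4989.2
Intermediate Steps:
A(q, u) = (1 + q)/(-2 + q)
A(6*(-4), -5)*5640 = ((1 + 6*(-4))/(-2 + 6*(-4)))*5640 = ((1 - 24)/(-2 - 24))*5640 = (-23/(-26))*5640 = -1/26*(-23)*5640 = (23/26)*5640 = 64860/13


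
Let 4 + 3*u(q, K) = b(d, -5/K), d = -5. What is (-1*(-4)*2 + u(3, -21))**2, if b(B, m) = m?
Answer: 180625/3969 ≈ 45.509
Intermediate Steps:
u(q, K) = -4/3 - 5/(3*K) (u(q, K) = -4/3 + (-5/K)/3 = -4/3 - 5/(3*K))
(-1*(-4)*2 + u(3, -21))**2 = (-1*(-4)*2 + (1/3)*(-5 - 4*(-21))/(-21))**2 = (4*2 + (1/3)*(-1/21)*(-5 + 84))**2 = (8 + (1/3)*(-1/21)*79)**2 = (8 - 79/63)**2 = (425/63)**2 = 180625/3969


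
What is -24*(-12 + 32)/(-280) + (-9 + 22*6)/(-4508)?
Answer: 7605/4508 ≈ 1.6870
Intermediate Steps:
-24*(-12 + 32)/(-280) + (-9 + 22*6)/(-4508) = -24*20*(-1/280) + (-9 + 132)*(-1/4508) = -480*(-1/280) + 123*(-1/4508) = 12/7 - 123/4508 = 7605/4508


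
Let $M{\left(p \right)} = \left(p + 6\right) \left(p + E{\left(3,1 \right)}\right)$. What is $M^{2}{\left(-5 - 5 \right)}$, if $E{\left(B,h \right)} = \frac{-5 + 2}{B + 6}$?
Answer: $\frac{15376}{9} \approx 1708.4$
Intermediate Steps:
$E{\left(B,h \right)} = - \frac{3}{6 + B}$
$M{\left(p \right)} = \left(6 + p\right) \left(- \frac{1}{3} + p\right)$ ($M{\left(p \right)} = \left(p + 6\right) \left(p - \frac{3}{6 + 3}\right) = \left(6 + p\right) \left(p - \frac{3}{9}\right) = \left(6 + p\right) \left(p - \frac{1}{3}\right) = \left(6 + p\right) \left(- \frac{1}{3} + p\right)$)
$M^{2}{\left(-5 - 5 \right)} = \left(-2 + \left(-5 - 5\right)^{2} + \frac{17 \left(-5 - 5\right)}{3}\right)^{2} = \left(-2 + \left(-10\right)^{2} + \frac{17}{3} \left(-10\right)\right)^{2} = \left(-2 + 100 - \frac{170}{3}\right)^{2} = \left(\frac{124}{3}\right)^{2} = \frac{15376}{9}$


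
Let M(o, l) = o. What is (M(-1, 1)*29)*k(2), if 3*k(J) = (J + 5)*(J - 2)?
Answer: 0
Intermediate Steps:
k(J) = (-2 + J)*(5 + J)/3 (k(J) = ((J + 5)*(J - 2))/3 = ((5 + J)*(-2 + J))/3 = ((-2 + J)*(5 + J))/3 = (-2 + J)*(5 + J)/3)
(M(-1, 1)*29)*k(2) = (-1*29)*(-10/3 + 2 + (⅓)*2²) = -29*(-10/3 + 2 + (⅓)*4) = -29*(-10/3 + 2 + 4/3) = -29*0 = 0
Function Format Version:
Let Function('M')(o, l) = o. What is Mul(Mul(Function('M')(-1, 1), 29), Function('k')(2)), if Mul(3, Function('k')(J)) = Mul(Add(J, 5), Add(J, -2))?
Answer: 0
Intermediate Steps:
Function('k')(J) = Mul(Rational(1, 3), Add(-2, J), Add(5, J)) (Function('k')(J) = Mul(Rational(1, 3), Mul(Add(J, 5), Add(J, -2))) = Mul(Rational(1, 3), Mul(Add(5, J), Add(-2, J))) = Mul(Rational(1, 3), Mul(Add(-2, J), Add(5, J))) = Mul(Rational(1, 3), Add(-2, J), Add(5, J)))
Mul(Mul(Function('M')(-1, 1), 29), Function('k')(2)) = Mul(Mul(-1, 29), Add(Rational(-10, 3), 2, Mul(Rational(1, 3), Pow(2, 2)))) = Mul(-29, Add(Rational(-10, 3), 2, Mul(Rational(1, 3), 4))) = Mul(-29, Add(Rational(-10, 3), 2, Rational(4, 3))) = Mul(-29, 0) = 0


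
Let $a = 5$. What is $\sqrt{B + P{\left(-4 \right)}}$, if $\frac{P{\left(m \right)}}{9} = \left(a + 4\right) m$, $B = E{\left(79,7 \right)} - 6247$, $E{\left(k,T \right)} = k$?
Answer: $2 i \sqrt{1623} \approx 80.573 i$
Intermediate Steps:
$B = -6168$ ($B = 79 - 6247 = -6168$)
$P{\left(m \right)} = 81 m$ ($P{\left(m \right)} = 9 \left(5 + 4\right) m = 9 \cdot 9 m = 81 m$)
$\sqrt{B + P{\left(-4 \right)}} = \sqrt{-6168 + 81 \left(-4\right)} = \sqrt{-6168 - 324} = \sqrt{-6492} = 2 i \sqrt{1623}$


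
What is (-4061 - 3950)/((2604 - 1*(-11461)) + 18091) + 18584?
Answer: 597579093/32156 ≈ 18584.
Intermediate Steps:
(-4061 - 3950)/((2604 - 1*(-11461)) + 18091) + 18584 = -8011/((2604 + 11461) + 18091) + 18584 = -8011/(14065 + 18091) + 18584 = -8011/32156 + 18584 = 597579093/32156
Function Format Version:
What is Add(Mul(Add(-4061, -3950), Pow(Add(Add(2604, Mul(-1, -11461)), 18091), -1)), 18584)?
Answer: Rational(597579093, 32156) ≈ 18584.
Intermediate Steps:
Add(Mul(Add(-4061, -3950), Pow(Add(Add(2604, Mul(-1, -11461)), 18091), -1)), 18584) = Add(Mul(-8011, Pow(Add(Add(2604, 11461), 18091), -1)), 18584) = Add(Mul(-8011, Pow(Add(14065, 18091), -1)), 18584) = Add(Mul(-8011, Pow(32156, -1)), 18584) = Add(Mul(-8011, Rational(1, 32156)), 18584) = Add(Rational(-8011, 32156), 18584) = Rational(597579093, 32156)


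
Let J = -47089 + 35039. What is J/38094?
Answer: -6025/19047 ≈ -0.31632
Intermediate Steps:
J = -12050
J/38094 = -12050/38094 = -12050*1/38094 = -6025/19047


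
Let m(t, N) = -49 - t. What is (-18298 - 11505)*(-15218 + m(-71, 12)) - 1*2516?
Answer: 452883872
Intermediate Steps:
(-18298 - 11505)*(-15218 + m(-71, 12)) - 1*2516 = (-18298 - 11505)*(-15218 + (-49 - 1*(-71))) - 1*2516 = -29803*(-15218 + (-49 + 71)) - 2516 = -29803*(-15218 + 22) - 2516 = -29803*(-15196) - 2516 = 452886388 - 2516 = 452883872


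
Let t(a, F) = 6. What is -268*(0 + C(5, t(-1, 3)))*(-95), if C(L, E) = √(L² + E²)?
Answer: 25460*√61 ≈ 1.9885e+5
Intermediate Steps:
C(L, E) = √(E² + L²)
-268*(0 + C(5, t(-1, 3)))*(-95) = -268*(0 + √(6² + 5²))*(-95) = -268*(0 + √(36 + 25))*(-95) = -268*(0 + √61)*(-95) = -268*√61*(-95) = 25460*√61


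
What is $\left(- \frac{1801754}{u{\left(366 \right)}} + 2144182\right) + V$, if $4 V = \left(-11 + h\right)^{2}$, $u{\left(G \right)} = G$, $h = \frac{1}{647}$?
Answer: $\frac{163881222002873}{76605447} \approx 2.1393 \cdot 10^{6}$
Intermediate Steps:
$h = \frac{1}{647} \approx 0.0015456$
$V = \frac{12659364}{418609}$ ($V = \frac{\left(-11 + \frac{1}{647}\right)^{2}}{4} = \frac{\left(- \frac{7116}{647}\right)^{2}}{4} = \frac{1}{4} \cdot \frac{50637456}{418609} = \frac{12659364}{418609} \approx 30.241$)
$\left(- \frac{1801754}{u{\left(366 \right)}} + 2144182\right) + V = \left(- \frac{1801754}{366} + 2144182\right) + \frac{12659364}{418609} = \left(\left(-1801754\right) \frac{1}{366} + 2144182\right) + \frac{12659364}{418609} = \left(- \frac{900877}{183} + 2144182\right) + \frac{12659364}{418609} = \frac{391484429}{183} + \frac{12659364}{418609} = \frac{163881222002873}{76605447}$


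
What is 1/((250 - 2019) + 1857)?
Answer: 1/88 ≈ 0.011364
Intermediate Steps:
1/((250 - 2019) + 1857) = 1/(-1769 + 1857) = 1/88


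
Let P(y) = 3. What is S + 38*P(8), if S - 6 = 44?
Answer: 164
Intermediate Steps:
S = 50 (S = 6 + 44 = 50)
S + 38*P(8) = 50 + 38*3 = 50 + 114 = 164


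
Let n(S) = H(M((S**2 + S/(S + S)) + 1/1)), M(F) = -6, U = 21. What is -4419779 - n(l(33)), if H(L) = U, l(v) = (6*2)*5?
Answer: -4419800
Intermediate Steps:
l(v) = 60 (l(v) = 12*5 = 60)
H(L) = 21
n(S) = 21
-4419779 - n(l(33)) = -4419779 - 1*21 = -4419779 - 21 = -4419800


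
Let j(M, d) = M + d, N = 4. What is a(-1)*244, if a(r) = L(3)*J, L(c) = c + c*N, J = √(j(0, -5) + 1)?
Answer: 7320*I ≈ 7320.0*I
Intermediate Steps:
J = 2*I (J = √((0 - 5) + 1) = √(-5 + 1) = √(-4) = 2*I ≈ 2.0*I)
L(c) = 5*c (L(c) = c + c*4 = c + 4*c = 5*c)
a(r) = 30*I (a(r) = (5*3)*(2*I) = 15*(2*I) = 30*I)
a(-1)*244 = (30*I)*244 = 7320*I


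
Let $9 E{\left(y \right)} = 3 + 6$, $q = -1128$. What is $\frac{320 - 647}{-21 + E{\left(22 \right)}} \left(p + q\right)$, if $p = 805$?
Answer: $- \frac{105621}{20} \approx -5281.0$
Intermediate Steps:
$E{\left(y \right)} = 1$ ($E{\left(y \right)} = \frac{3 + 6}{9} = \frac{1}{9} \cdot 9 = 1$)
$\frac{320 - 647}{-21 + E{\left(22 \right)}} \left(p + q\right) = \frac{320 - 647}{-21 + 1} \left(805 - 1128\right) = - \frac{327}{-20} \left(-323\right) = \left(-327\right) \left(- \frac{1}{20}\right) \left(-323\right) = \frac{327}{20} \left(-323\right) = - \frac{105621}{20}$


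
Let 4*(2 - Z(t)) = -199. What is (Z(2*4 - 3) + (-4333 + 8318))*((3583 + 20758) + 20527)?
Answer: 181120899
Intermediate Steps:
Z(t) = 207/4 (Z(t) = 2 - 1/4*(-199) = 2 + 199/4 = 207/4)
(Z(2*4 - 3) + (-4333 + 8318))*((3583 + 20758) + 20527) = (207/4 + (-4333 + 8318))*((3583 + 20758) + 20527) = (207/4 + 3985)*(24341 + 20527) = (16147/4)*44868 = 181120899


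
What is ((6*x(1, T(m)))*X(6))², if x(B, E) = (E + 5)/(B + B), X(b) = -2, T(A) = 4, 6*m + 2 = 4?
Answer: 2916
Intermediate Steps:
m = ⅓ (m = -⅓ + (⅙)*4 = -⅓ + ⅔ = ⅓ ≈ 0.33333)
x(B, E) = (5 + E)/(2*B) (x(B, E) = (5 + E)/((2*B)) = (5 + E)*(1/(2*B)) = (5 + E)/(2*B))
((6*x(1, T(m)))*X(6))² = ((6*((½)*(5 + 4)/1))*(-2))² = ((6*((½)*1*9))*(-2))² = ((6*(9/2))*(-2))² = (27*(-2))² = (-54)² = 2916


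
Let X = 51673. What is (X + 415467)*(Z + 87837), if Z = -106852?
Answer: -8882667100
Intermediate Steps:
(X + 415467)*(Z + 87837) = (51673 + 415467)*(-106852 + 87837) = 467140*(-19015) = -8882667100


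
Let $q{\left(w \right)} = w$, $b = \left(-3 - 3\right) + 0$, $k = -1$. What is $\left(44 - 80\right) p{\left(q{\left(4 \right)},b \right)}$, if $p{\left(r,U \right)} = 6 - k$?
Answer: $-252$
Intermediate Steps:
$b = -6$ ($b = -6 + 0 = -6$)
$p{\left(r,U \right)} = 7$ ($p{\left(r,U \right)} = 6 - -1 = 6 + 1 = 7$)
$\left(44 - 80\right) p{\left(q{\left(4 \right)},b \right)} = \left(44 - 80\right) 7 = \left(-36\right) 7 = -252$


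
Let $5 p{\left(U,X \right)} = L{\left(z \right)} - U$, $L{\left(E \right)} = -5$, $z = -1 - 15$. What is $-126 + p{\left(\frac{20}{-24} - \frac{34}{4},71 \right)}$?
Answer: $- \frac{1877}{15} \approx -125.13$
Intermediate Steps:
$z = -16$ ($z = -1 - 15 = -16$)
$p{\left(U,X \right)} = -1 - \frac{U}{5}$ ($p{\left(U,X \right)} = \frac{-5 - U}{5} = -1 - \frac{U}{5}$)
$-126 + p{\left(\frac{20}{-24} - \frac{34}{4},71 \right)} = -126 - \left(1 + \frac{\frac{20}{-24} - \frac{34}{4}}{5}\right) = -126 - \left(1 + \frac{20 \left(- \frac{1}{24}\right) - \frac{17}{2}}{5}\right) = -126 - \left(1 + \frac{- \frac{5}{6} - \frac{17}{2}}{5}\right) = -126 - - \frac{13}{15} = -126 + \left(-1 + \frac{28}{15}\right) = -126 + \frac{13}{15} = - \frac{1877}{15}$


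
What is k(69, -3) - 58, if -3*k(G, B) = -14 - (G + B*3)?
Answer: -100/3 ≈ -33.333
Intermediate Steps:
k(G, B) = 14/3 + B + G/3 (k(G, B) = -(-14 - (G + B*3))/3 = -(-14 - (G + 3*B))/3 = -(-14 + (-G - 3*B))/3 = -(-14 - G - 3*B)/3 = 14/3 + B + G/3)
k(69, -3) - 58 = (14/3 - 3 + (1/3)*69) - 58 = (14/3 - 3 + 23) - 58 = 74/3 - 58 = -100/3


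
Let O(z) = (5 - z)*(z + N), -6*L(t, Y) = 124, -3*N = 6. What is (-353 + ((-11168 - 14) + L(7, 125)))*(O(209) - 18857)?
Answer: 2117633695/3 ≈ 7.0588e+8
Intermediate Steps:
N = -2 (N = -⅓*6 = -2)
L(t, Y) = -62/3 (L(t, Y) = -⅙*124 = -62/3)
O(z) = (-2 + z)*(5 - z) (O(z) = (5 - z)*(z - 2) = (5 - z)*(-2 + z) = (-2 + z)*(5 - z))
(-353 + ((-11168 - 14) + L(7, 125)))*(O(209) - 18857) = (-353 + ((-11168 - 14) - 62/3))*((-10 - 1*209² + 7*209) - 18857) = (-353 + (-11182 - 62/3))*((-10 - 1*43681 + 1463) - 18857) = (-353 - 33608/3)*((-10 - 43681 + 1463) - 18857) = -34667*(-42228 - 18857)/3 = -34667/3*(-61085) = 2117633695/3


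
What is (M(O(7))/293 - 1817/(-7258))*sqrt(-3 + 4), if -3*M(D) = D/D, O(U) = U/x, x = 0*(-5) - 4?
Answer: 1589885/6379782 ≈ 0.24921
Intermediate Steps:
x = -4 (x = 0 - 4 = -4)
O(U) = -U/4 (O(U) = U/(-4) = U*(-1/4) = -U/4)
M(D) = -1/3 (M(D) = -D/(3*D) = -1/3*1 = -1/3)
(M(O(7))/293 - 1817/(-7258))*sqrt(-3 + 4) = (-1/3/293 - 1817/(-7258))*sqrt(-3 + 4) = (-1/3*1/293 - 1817*(-1/7258))*sqrt(1) = (-1/879 + 1817/7258)*1 = (1589885/6379782)*1 = 1589885/6379782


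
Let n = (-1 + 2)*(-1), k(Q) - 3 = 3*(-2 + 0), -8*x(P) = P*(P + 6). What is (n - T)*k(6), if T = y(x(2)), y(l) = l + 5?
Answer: 12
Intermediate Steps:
x(P) = -P*(6 + P)/8 (x(P) = -P*(P + 6)/8 = -P*(6 + P)/8)
k(Q) = -3 (k(Q) = 3 + 3*(-2 + 0) = 3 + 3*(-2) = 3 - 6 = -3)
n = -1 (n = 1*(-1) = -1)
y(l) = 5 + l
T = 3 (T = 5 - ⅛*2*(6 + 2) = 5 - ⅛*2*8 = 5 - 2 = 3)
(n - T)*k(6) = (-1 - 1*3)*(-3) = (-1 - 3)*(-3) = -4*(-3) = 12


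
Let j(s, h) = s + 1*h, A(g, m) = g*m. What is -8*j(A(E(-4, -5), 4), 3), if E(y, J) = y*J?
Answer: -664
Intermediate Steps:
E(y, J) = J*y
j(s, h) = h + s (j(s, h) = s + h = h + s)
-8*j(A(E(-4, -5), 4), 3) = -8*(3 - 5*(-4)*4) = -8*(3 + 20*4) = -8*(3 + 80) = -8*83 = -664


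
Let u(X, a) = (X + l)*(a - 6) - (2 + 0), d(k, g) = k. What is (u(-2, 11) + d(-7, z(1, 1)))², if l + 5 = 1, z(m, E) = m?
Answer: 1521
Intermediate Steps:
l = -4 (l = -5 + 1 = -4)
u(X, a) = -2 + (-6 + a)*(-4 + X) (u(X, a) = (X - 4)*(a - 6) - (2 + 0) = (-4 + X)*(-6 + a) - 1*2 = (-6 + a)*(-4 + X) - 2 = -2 + (-6 + a)*(-4 + X))
(u(-2, 11) + d(-7, z(1, 1)))² = ((22 - 6*(-2) - 4*11 - 2*11) - 7)² = ((22 + 12 - 44 - 22) - 7)² = (-32 - 7)² = (-39)² = 1521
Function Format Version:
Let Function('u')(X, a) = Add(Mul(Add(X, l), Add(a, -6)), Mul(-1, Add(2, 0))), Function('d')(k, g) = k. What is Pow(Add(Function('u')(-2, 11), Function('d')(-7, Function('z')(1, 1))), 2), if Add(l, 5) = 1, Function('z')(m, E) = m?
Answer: 1521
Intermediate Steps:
l = -4 (l = Add(-5, 1) = -4)
Function('u')(X, a) = Add(-2, Mul(Add(-6, a), Add(-4, X))) (Function('u')(X, a) = Add(Mul(Add(X, -4), Add(a, -6)), Mul(-1, Add(2, 0))) = Add(Mul(Add(-4, X), Add(-6, a)), Mul(-1, 2)) = Add(Mul(Add(-6, a), Add(-4, X)), -2) = Add(-2, Mul(Add(-6, a), Add(-4, X))))
Pow(Add(Function('u')(-2, 11), Function('d')(-7, Function('z')(1, 1))), 2) = Pow(Add(Add(22, Mul(-6, -2), Mul(-4, 11), Mul(-2, 11)), -7), 2) = Pow(Add(Add(22, 12, -44, -22), -7), 2) = Pow(Add(-32, -7), 2) = Pow(-39, 2) = 1521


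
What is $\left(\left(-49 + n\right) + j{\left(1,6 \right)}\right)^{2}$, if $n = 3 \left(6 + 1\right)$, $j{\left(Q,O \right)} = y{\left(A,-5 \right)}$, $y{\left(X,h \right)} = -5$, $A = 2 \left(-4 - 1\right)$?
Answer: $1089$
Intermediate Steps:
$A = -10$ ($A = 2 \left(-5\right) = -10$)
$j{\left(Q,O \right)} = -5$
$n = 21$ ($n = 3 \cdot 7 = 21$)
$\left(\left(-49 + n\right) + j{\left(1,6 \right)}\right)^{2} = \left(\left(-49 + 21\right) - 5\right)^{2} = \left(-28 - 5\right)^{2} = \left(-33\right)^{2} = 1089$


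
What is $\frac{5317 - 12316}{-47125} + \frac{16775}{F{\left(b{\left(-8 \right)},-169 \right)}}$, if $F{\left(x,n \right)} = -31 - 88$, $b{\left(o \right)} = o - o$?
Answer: $- \frac{789688994}{5607875} \approx -140.82$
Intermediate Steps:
$b{\left(o \right)} = 0$
$F{\left(x,n \right)} = -119$ ($F{\left(x,n \right)} = -31 - 88 = -119$)
$\frac{5317 - 12316}{-47125} + \frac{16775}{F{\left(b{\left(-8 \right)},-169 \right)}} = \frac{5317 - 12316}{-47125} + \frac{16775}{-119} = \left(5317 - 12316\right) \left(- \frac{1}{47125}\right) + 16775 \left(- \frac{1}{119}\right) = \left(-6999\right) \left(- \frac{1}{47125}\right) - \frac{16775}{119} = \frac{6999}{47125} - \frac{16775}{119} = - \frac{789688994}{5607875}$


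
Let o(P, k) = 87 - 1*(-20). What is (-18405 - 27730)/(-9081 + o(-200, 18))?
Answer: 46135/8974 ≈ 5.1410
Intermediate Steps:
o(P, k) = 107 (o(P, k) = 87 + 20 = 107)
(-18405 - 27730)/(-9081 + o(-200, 18)) = (-18405 - 27730)/(-9081 + 107) = -46135/(-8974) = -46135*(-1/8974) = 46135/8974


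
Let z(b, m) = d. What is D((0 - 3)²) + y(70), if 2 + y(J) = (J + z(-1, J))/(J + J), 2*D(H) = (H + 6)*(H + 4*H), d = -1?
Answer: 47039/140 ≈ 335.99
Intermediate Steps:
z(b, m) = -1
D(H) = 5*H*(6 + H)/2 (D(H) = ((H + 6)*(H + 4*H))/2 = ((6 + H)*(5*H))/2 = (5*H*(6 + H))/2 = 5*H*(6 + H)/2)
y(J) = -2 + (-1 + J)/(2*J) (y(J) = -2 + (J - 1)/(J + J) = -2 + (-1 + J)/((2*J)) = -2 + (-1 + J)*(1/(2*J)) = -2 + (-1 + J)/(2*J))
D((0 - 3)²) + y(70) = 5*(0 - 3)²*(6 + (0 - 3)²)/2 + (½)*(-1 - 3*70)/70 = (5/2)*(-3)²*(6 + (-3)²) + (½)*(1/70)*(-1 - 210) = (5/2)*9*(6 + 9) + (½)*(1/70)*(-211) = (5/2)*9*15 - 211/140 = 675/2 - 211/140 = 47039/140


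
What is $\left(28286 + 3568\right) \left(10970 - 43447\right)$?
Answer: $-1034522358$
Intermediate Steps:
$\left(28286 + 3568\right) \left(10970 - 43447\right) = 31854 \left(-32477\right) = -1034522358$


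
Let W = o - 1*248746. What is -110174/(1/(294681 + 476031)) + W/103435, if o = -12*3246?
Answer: -8782916565142978/103435 ≈ -8.4912e+10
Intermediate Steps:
o = -38952
W = -287698 (W = -38952 - 1*248746 = -38952 - 248746 = -287698)
-110174/(1/(294681 + 476031)) + W/103435 = -110174/(1/(294681 + 476031)) - 287698/103435 = -110174/(1/770712) - 287698*1/103435 = -110174/1/770712 - 287698/103435 = -110174*770712 - 287698/103435 = -84912423888 - 287698/103435 = -8782916565142978/103435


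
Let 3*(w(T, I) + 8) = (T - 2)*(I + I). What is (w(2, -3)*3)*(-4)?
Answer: 96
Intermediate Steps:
w(T, I) = -8 + 2*I*(-2 + T)/3 (w(T, I) = -8 + ((T - 2)*(I + I))/3 = -8 + ((-2 + T)*(2*I))/3 = -8 + (2*I*(-2 + T))/3 = -8 + 2*I*(-2 + T)/3)
(w(2, -3)*3)*(-4) = ((-8 - 4/3*(-3) + (⅔)*(-3)*2)*3)*(-4) = ((-8 + 4 - 4)*3)*(-4) = -8*3*(-4) = -24*(-4) = 96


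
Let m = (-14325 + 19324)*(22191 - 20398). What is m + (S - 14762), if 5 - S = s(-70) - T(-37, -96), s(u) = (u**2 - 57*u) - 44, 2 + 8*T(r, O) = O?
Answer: 35758367/4 ≈ 8.9396e+6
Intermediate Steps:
T(r, O) = -1/4 + O/8
s(u) = -44 + u**2 - 57*u
m = 8963207 (m = 4999*1793 = 8963207)
S = -35413/4 (S = 5 - ((-44 + (-70)**2 - 57*(-70)) - (-1/4 + (1/8)*(-96))) = 5 - ((-44 + 4900 + 3990) - (-1/4 - 12)) = 5 - (8846 - 1*(-49/4)) = 5 - (8846 + 49/4) = 5 - 1*35433/4 = 5 - 35433/4 = -35413/4 ≈ -8853.3)
m + (S - 14762) = 8963207 + (-35413/4 - 14762) = 8963207 - 94461/4 = 35758367/4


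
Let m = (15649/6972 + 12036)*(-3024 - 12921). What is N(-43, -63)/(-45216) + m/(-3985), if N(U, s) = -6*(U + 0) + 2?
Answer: 252130804829653/5234396328 ≈ 48168.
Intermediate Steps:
N(U, s) = 2 - 6*U (N(U, s) = -6*U + 2 = 2 - 6*U)
m = -446091356915/2324 (m = (15649*(1/6972) + 12036)*(-15945) = (15649/6972 + 12036)*(-15945) = (83930641/6972)*(-15945) = -446091356915/2324 ≈ -1.9195e+8)
N(-43, -63)/(-45216) + m/(-3985) = (2 - 6*(-43))/(-45216) - 446091356915/2324/(-3985) = (2 + 258)*(-1/45216) - 446091356915/2324*(-1/3985) = 260*(-1/45216) + 89218271383/1852228 = -65/11304 + 89218271383/1852228 = 252130804829653/5234396328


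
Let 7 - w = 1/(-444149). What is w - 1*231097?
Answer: -102638392409/444149 ≈ -2.3109e+5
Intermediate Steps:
w = 3109044/444149 (w = 7 - 1/(-444149) = 7 - 1*(-1/444149) = 7 + 1/444149 = 3109044/444149 ≈ 7.0000)
w - 1*231097 = 3109044/444149 - 1*231097 = 3109044/444149 - 231097 = -102638392409/444149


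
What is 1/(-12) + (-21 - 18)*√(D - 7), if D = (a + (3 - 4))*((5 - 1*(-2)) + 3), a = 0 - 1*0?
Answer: -1/12 - 39*I*√17 ≈ -0.083333 - 160.8*I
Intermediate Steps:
a = 0 (a = 0 + 0 = 0)
D = -10 (D = (0 + (3 - 4))*((5 - 1*(-2)) + 3) = (0 - 1)*((5 + 2) + 3) = -(7 + 3) = -1*10 = -10)
1/(-12) + (-21 - 18)*√(D - 7) = 1/(-12) + (-21 - 18)*√(-10 - 7) = -1/12 - 39*I*√17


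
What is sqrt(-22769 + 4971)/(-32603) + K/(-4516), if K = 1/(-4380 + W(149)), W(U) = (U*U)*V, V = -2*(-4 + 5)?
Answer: 1/220299512 - I*sqrt(17798)/32603 ≈ 4.5393e-9 - 0.0040919*I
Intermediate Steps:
V = -2 (V = -2*1 = -2)
W(U) = -2*U**2 (W(U) = (U*U)*(-2) = U**2*(-2) = -2*U**2)
K = -1/48782 (K = 1/(-4380 - 2*149**2) = 1/(-4380 - 2*22201) = 1/(-4380 - 44402) = 1/(-48782) = -1/48782 ≈ -2.0499e-5)
sqrt(-22769 + 4971)/(-32603) + K/(-4516) = sqrt(-22769 + 4971)/(-32603) - 1/48782/(-4516) = sqrt(-17798)*(-1/32603) - 1/48782*(-1/4516) = (I*sqrt(17798))*(-1/32603) + 1/220299512 = -I*sqrt(17798)/32603 + 1/220299512 = 1/220299512 - I*sqrt(17798)/32603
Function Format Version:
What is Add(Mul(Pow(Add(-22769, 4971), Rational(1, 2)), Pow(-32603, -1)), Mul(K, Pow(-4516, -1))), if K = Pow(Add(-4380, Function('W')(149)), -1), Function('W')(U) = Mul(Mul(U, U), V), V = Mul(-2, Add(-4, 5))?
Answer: Add(Rational(1, 220299512), Mul(Rational(-1, 32603), I, Pow(17798, Rational(1, 2)))) ≈ Add(4.5393e-9, Mul(-0.0040919, I))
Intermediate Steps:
V = -2 (V = Mul(-2, 1) = -2)
Function('W')(U) = Mul(-2, Pow(U, 2)) (Function('W')(U) = Mul(Mul(U, U), -2) = Mul(Pow(U, 2), -2) = Mul(-2, Pow(U, 2)))
K = Rational(-1, 48782) (K = Pow(Add(-4380, Mul(-2, Pow(149, 2))), -1) = Pow(Add(-4380, Mul(-2, 22201)), -1) = Pow(Add(-4380, -44402), -1) = Pow(-48782, -1) = Rational(-1, 48782) ≈ -2.0499e-5)
Add(Mul(Pow(Add(-22769, 4971), Rational(1, 2)), Pow(-32603, -1)), Mul(K, Pow(-4516, -1))) = Add(Mul(Pow(Add(-22769, 4971), Rational(1, 2)), Pow(-32603, -1)), Mul(Rational(-1, 48782), Pow(-4516, -1))) = Add(Mul(Pow(-17798, Rational(1, 2)), Rational(-1, 32603)), Mul(Rational(-1, 48782), Rational(-1, 4516))) = Add(Mul(Mul(I, Pow(17798, Rational(1, 2))), Rational(-1, 32603)), Rational(1, 220299512)) = Add(Mul(Rational(-1, 32603), I, Pow(17798, Rational(1, 2))), Rational(1, 220299512)) = Add(Rational(1, 220299512), Mul(Rational(-1, 32603), I, Pow(17798, Rational(1, 2))))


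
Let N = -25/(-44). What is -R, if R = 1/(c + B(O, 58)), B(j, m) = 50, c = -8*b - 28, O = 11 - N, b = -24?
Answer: -1/214 ≈ -0.0046729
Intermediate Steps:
N = 25/44 (N = -25*(-1/44) = 25/44 ≈ 0.56818)
O = 459/44 (O = 11 - 1*25/44 = 11 - 25/44 = 459/44 ≈ 10.432)
c = 164 (c = -8*(-24) - 28 = 192 - 28 = 164)
R = 1/214 (R = 1/(164 + 50) = 1/214 ≈ 0.0046729)
-R = -1*1/214 = -1/214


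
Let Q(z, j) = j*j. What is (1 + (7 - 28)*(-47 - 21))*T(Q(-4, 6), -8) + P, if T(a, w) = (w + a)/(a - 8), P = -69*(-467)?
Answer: 33652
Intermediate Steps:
Q(z, j) = j²
P = 32223
T(a, w) = (a + w)/(-8 + a)
(1 + (7 - 28)*(-47 - 21))*T(Q(-4, 6), -8) + P = (1 + (7 - 28)*(-47 - 21))*((6² - 8)/(-8 + 6²)) + 32223 = (1 - 21*(-68))*((36 - 8)/(-8 + 36)) + 32223 = (1 + 1428)*(28/28) + 32223 = 1429*((1/28)*28) + 32223 = 1429*1 + 32223 = 1429 + 32223 = 33652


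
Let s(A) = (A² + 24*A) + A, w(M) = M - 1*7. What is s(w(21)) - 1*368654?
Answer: -368108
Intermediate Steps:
w(M) = -7 + M (w(M) = M - 7 = -7 + M)
s(A) = A² + 25*A
s(w(21)) - 1*368654 = (-7 + 21)*(25 + (-7 + 21)) - 1*368654 = 14*(25 + 14) - 368654 = 14*39 - 368654 = 546 - 368654 = -368108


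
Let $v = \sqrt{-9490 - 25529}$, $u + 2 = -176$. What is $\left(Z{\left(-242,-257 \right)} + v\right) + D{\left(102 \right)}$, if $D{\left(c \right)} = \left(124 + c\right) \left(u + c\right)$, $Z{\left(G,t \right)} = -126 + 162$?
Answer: $-17140 + 3 i \sqrt{3891} \approx -17140.0 + 187.13 i$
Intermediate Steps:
$u = -178$ ($u = -2 - 176 = -178$)
$Z{\left(G,t \right)} = 36$
$v = 3 i \sqrt{3891}$ ($v = \sqrt{-9490 - 25529} = \sqrt{-35019} = 3 i \sqrt{3891} \approx 187.13 i$)
$D{\left(c \right)} = \left(-178 + c\right) \left(124 + c\right)$ ($D{\left(c \right)} = \left(124 + c\right) \left(-178 + c\right) = \left(-178 + c\right) \left(124 + c\right)$)
$\left(Z{\left(-242,-257 \right)} + v\right) + D{\left(102 \right)} = \left(36 + 3 i \sqrt{3891}\right) - \left(27580 - 10404\right) = \left(36 + 3 i \sqrt{3891}\right) - 17176 = -17140 + 3 i \sqrt{3891}$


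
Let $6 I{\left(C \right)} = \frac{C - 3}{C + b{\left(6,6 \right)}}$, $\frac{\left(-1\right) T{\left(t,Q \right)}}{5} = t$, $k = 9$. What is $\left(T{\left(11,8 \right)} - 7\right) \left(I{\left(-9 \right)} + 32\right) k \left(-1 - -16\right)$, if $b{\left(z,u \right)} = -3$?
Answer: $-269235$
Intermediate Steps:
$T{\left(t,Q \right)} = - 5 t$
$I{\left(C \right)} = \frac{1}{6}$ ($I{\left(C \right)} = \frac{\left(C - 3\right) \frac{1}{C - 3}}{6} = \frac{\left(-3 + C\right) \frac{1}{-3 + C}}{6} = \frac{1}{6} \cdot 1 = \frac{1}{6}$)
$\left(T{\left(11,8 \right)} - 7\right) \left(I{\left(-9 \right)} + 32\right) k \left(-1 - -16\right) = \left(\left(-5\right) 11 - 7\right) \left(\frac{1}{6} + 32\right) 9 \left(-1 - -16\right) = \left(-55 - 7\right) \frac{193}{6} \cdot 9 \left(-1 + 16\right) = \left(-62\right) \frac{193}{6} \cdot 9 \cdot 15 = \left(- \frac{5983}{3}\right) 9 \cdot 15 = \left(-17949\right) 15 = -269235$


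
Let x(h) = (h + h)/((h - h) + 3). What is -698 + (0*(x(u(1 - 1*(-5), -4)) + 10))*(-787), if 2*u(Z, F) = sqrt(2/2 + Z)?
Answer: -698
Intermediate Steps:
u(Z, F) = sqrt(1 + Z)/2 (u(Z, F) = sqrt(2/2 + Z)/2 = sqrt(2*(1/2) + Z)/2 = sqrt(1 + Z)/2)
x(h) = 2*h/3 (x(h) = (2*h)/(0 + 3) = (2*h)/3 = (2*h)*(1/3) = 2*h/3)
-698 + (0*(x(u(1 - 1*(-5), -4)) + 10))*(-787) = -698 + (0*(2*(sqrt(1 + (1 - 1*(-5)))/2)/3 + 10))*(-787) = -698 + (0*(2*(sqrt(1 + (1 + 5))/2)/3 + 10))*(-787) = -698 + (0*(2*(sqrt(1 + 6)/2)/3 + 10))*(-787) = -698 + (0*(2*(sqrt(7)/2)/3 + 10))*(-787) = -698 + (0*(sqrt(7)/3 + 10))*(-787) = -698 + (0*(10 + sqrt(7)/3))*(-787) = -698 + 0*(-787) = -698 + 0 = -698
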